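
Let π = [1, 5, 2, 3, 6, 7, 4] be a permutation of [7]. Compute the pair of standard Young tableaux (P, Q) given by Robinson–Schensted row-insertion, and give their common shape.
P = [1, 2, 3, 4, 7] / [5, 6];  Q = [1, 2, 4, 5, 6] / [3, 7];  common shape = (5, 2)

Row-insert the values π_1, π_2, … into P one at a time, bumping the leftmost entry strictly greater than the inserted value down to the next row. The recording tableau Q records, in position (i, j), the step at which that cell was added to P.
  Insert 1 (step 1): P = [1];  Q = [1]
  Insert 5 (step 2): P = [1, 5];  Q = [1, 2]
  Insert 2 (step 3): P = [1, 2] / [5];  Q = [1, 2] / [3]
  Insert 3 (step 4): P = [1, 2, 3] / [5];  Q = [1, 2, 4] / [3]
  Insert 6 (step 5): P = [1, 2, 3, 6] / [5];  Q = [1, 2, 4, 5] / [3]
  Insert 7 (step 6): P = [1, 2, 3, 6, 7] / [5];  Q = [1, 2, 4, 5, 6] / [3]
  Insert 4 (step 7): P = [1, 2, 3, 4, 7] / [5, 6];  Q = [1, 2, 4, 5, 6] / [3, 7]
Final shape: (5, 2).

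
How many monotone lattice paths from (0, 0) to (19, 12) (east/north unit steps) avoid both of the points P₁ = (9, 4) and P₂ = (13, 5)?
Number of paths = 101265567

Inclusion–exclusion. Total paths: C(31, 19) = 141120525. Through P₁: C(13, 9)·C(18, 10) = 31286970. Through P₂: C(18, 13)·C(13, 6) = 14702688. Since P₁ is strictly southwest of P₂, a monotone path through both must visit P₁ then P₂; paths through both = C(13, 9)·C(5, 4)·C(13, 6) = 6134700. Avoid both = 141120525 − 31286970 − 14702688 + 6134700 = 101265567.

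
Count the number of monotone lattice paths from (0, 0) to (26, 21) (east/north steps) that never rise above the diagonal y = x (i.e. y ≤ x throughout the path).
Number of paths = 2789279908316

By the reflection principle (André's argument), the number of monotone paths to (26, 21) with n ≤ m that never go above y = x is C(47, 26) − C(47, 27) = 12551759587422 − 9762479679106 = 2789279908316.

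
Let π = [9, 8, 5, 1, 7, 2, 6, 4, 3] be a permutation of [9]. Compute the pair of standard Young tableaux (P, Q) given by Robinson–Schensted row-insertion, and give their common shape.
P = [1, 2, 3] / [4, 6] / [5] / [7] / [8] / [9];  Q = [1, 5, 7] / [2, 6] / [3] / [4] / [8] / [9];  common shape = (3, 2, 1, 1, 1, 1)

Row-insert the values π_1, π_2, … into P one at a time, bumping the leftmost entry strictly greater than the inserted value down to the next row. The recording tableau Q records, in position (i, j), the step at which that cell was added to P.
  Insert 9 (step 1): P = [9];  Q = [1]
  Insert 8 (step 2): P = [8] / [9];  Q = [1] / [2]
  Insert 5 (step 3): P = [5] / [8] / [9];  Q = [1] / [2] / [3]
  Insert 1 (step 4): P = [1] / [5] / [8] / [9];  Q = [1] / [2] / [3] / [4]
  Insert 7 (step 5): P = [1, 7] / [5] / [8] / [9];  Q = [1, 5] / [2] / [3] / [4]
  Insert 2 (step 6): P = [1, 2] / [5, 7] / [8] / [9];  Q = [1, 5] / [2, 6] / [3] / [4]
  Insert 6 (step 7): P = [1, 2, 6] / [5, 7] / [8] / [9];  Q = [1, 5, 7] / [2, 6] / [3] / [4]
  Insert 4 (step 8): P = [1, 2, 4] / [5, 6] / [7] / [8] / [9];  Q = [1, 5, 7] / [2, 6] / [3] / [4] / [8]
  Insert 3 (step 9): P = [1, 2, 3] / [4, 6] / [5] / [7] / [8] / [9];  Q = [1, 5, 7] / [2, 6] / [3] / [4] / [8] / [9]
Final shape: (3, 2, 1, 1, 1, 1).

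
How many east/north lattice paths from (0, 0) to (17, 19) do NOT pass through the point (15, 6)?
Number of paths = 8591798880

Total paths from (0, 0) to (17, 19): C(36, 17) = 8597496600. Paths through (15, 6): (paths (0, 0) → (15, 6)) × (paths (15, 6) → (17, 19)) = C(21, 15) · C(15, 2) = 54264 · 105 = 5697720. Avoidance count = 8597496600 − 5697720 = 8591798880.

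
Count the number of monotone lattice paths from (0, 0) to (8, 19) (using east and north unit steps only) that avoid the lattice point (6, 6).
Number of paths = 2123055

Total paths from (0, 0) to (8, 19): C(27, 8) = 2220075. Paths through (6, 6): (paths (0, 0) → (6, 6)) × (paths (6, 6) → (8, 19)) = C(12, 6) · C(15, 2) = 924 · 105 = 97020. Avoidance count = 2220075 − 97020 = 2123055.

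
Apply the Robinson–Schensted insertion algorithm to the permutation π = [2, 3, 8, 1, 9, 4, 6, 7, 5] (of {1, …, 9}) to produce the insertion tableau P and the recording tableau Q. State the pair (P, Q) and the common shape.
P = [1, 3, 4, 5, 7] / [2, 6, 9] / [8];  Q = [1, 2, 3, 5, 8] / [4, 6, 7] / [9];  common shape = (5, 3, 1)

Row-insert the values π_1, π_2, … into P one at a time, bumping the leftmost entry strictly greater than the inserted value down to the next row. The recording tableau Q records, in position (i, j), the step at which that cell was added to P.
  Insert 2 (step 1): P = [2];  Q = [1]
  Insert 3 (step 2): P = [2, 3];  Q = [1, 2]
  Insert 8 (step 3): P = [2, 3, 8];  Q = [1, 2, 3]
  Insert 1 (step 4): P = [1, 3, 8] / [2];  Q = [1, 2, 3] / [4]
  Insert 9 (step 5): P = [1, 3, 8, 9] / [2];  Q = [1, 2, 3, 5] / [4]
  Insert 4 (step 6): P = [1, 3, 4, 9] / [2, 8];  Q = [1, 2, 3, 5] / [4, 6]
  Insert 6 (step 7): P = [1, 3, 4, 6] / [2, 8, 9];  Q = [1, 2, 3, 5] / [4, 6, 7]
  Insert 7 (step 8): P = [1, 3, 4, 6, 7] / [2, 8, 9];  Q = [1, 2, 3, 5, 8] / [4, 6, 7]
  Insert 5 (step 9): P = [1, 3, 4, 5, 7] / [2, 6, 9] / [8];  Q = [1, 2, 3, 5, 8] / [4, 6, 7] / [9]
Final shape: (5, 3, 1).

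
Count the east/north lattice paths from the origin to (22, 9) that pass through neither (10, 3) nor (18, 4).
Number of paths = 14253405

Inclusion–exclusion. Total paths: C(31, 22) = 20160075. Through P₁: C(13, 10)·C(18, 12) = 5309304. Through P₂: C(22, 18)·C(9, 4) = 921690. Since P₁ is strictly southwest of P₂, a monotone path through both must visit P₁ then P₂; paths through both = C(13, 10)·C(9, 8)·C(9, 4) = 324324. Avoid both = 20160075 − 5309304 − 921690 + 324324 = 14253405.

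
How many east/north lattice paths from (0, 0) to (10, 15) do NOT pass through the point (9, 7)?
Number of paths = 3165800

Total paths from (0, 0) to (10, 15): C(25, 10) = 3268760. Paths through (9, 7): (paths (0, 0) → (9, 7)) × (paths (9, 7) → (10, 15)) = C(16, 9) · C(9, 1) = 11440 · 9 = 102960. Avoidance count = 3268760 − 102960 = 3165800.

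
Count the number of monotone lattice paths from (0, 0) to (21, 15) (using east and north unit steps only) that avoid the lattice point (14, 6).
Number of paths = 5124488160

Total paths from (0, 0) to (21, 15): C(36, 21) = 5567902560. Paths through (14, 6): (paths (0, 0) → (14, 6)) × (paths (14, 6) → (21, 15)) = C(20, 14) · C(16, 7) = 38760 · 11440 = 443414400. Avoidance count = 5567902560 − 443414400 = 5124488160.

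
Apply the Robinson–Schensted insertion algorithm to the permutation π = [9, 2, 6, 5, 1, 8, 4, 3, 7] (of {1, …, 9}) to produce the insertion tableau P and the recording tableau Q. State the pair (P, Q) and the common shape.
P = [1, 3, 7] / [2, 4, 8] / [5] / [6] / [9];  Q = [1, 3, 6] / [2, 7, 9] / [4] / [5] / [8];  common shape = (3, 3, 1, 1, 1)

Row-insert the values π_1, π_2, … into P one at a time, bumping the leftmost entry strictly greater than the inserted value down to the next row. The recording tableau Q records, in position (i, j), the step at which that cell was added to P.
  Insert 9 (step 1): P = [9];  Q = [1]
  Insert 2 (step 2): P = [2] / [9];  Q = [1] / [2]
  Insert 6 (step 3): P = [2, 6] / [9];  Q = [1, 3] / [2]
  Insert 5 (step 4): P = [2, 5] / [6] / [9];  Q = [1, 3] / [2] / [4]
  Insert 1 (step 5): P = [1, 5] / [2] / [6] / [9];  Q = [1, 3] / [2] / [4] / [5]
  Insert 8 (step 6): P = [1, 5, 8] / [2] / [6] / [9];  Q = [1, 3, 6] / [2] / [4] / [5]
  Insert 4 (step 7): P = [1, 4, 8] / [2, 5] / [6] / [9];  Q = [1, 3, 6] / [2, 7] / [4] / [5]
  Insert 3 (step 8): P = [1, 3, 8] / [2, 4] / [5] / [6] / [9];  Q = [1, 3, 6] / [2, 7] / [4] / [5] / [8]
  Insert 7 (step 9): P = [1, 3, 7] / [2, 4, 8] / [5] / [6] / [9];  Q = [1, 3, 6] / [2, 7, 9] / [4] / [5] / [8]
Final shape: (3, 3, 1, 1, 1).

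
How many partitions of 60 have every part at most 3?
p(60, parts ≤ 3) = 331

Use the recurrence p(n, m) = p(n, m−1) + p(n−m, m): either the largest part is < m (count p(n, m−1)) or the largest part is exactly m (remove one copy of m, count p(n−m, m)). With p(0, ·) = 1 this gives p(60, parts ≤ 3) = 331. (By conjugating Young diagrams, this also counts partitions of 60 into at most 3 parts.)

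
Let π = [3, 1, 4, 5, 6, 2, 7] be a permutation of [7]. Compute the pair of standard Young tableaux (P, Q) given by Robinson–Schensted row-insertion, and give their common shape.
P = [1, 2, 5, 6, 7] / [3, 4];  Q = [1, 3, 4, 5, 7] / [2, 6];  common shape = (5, 2)

Row-insert the values π_1, π_2, … into P one at a time, bumping the leftmost entry strictly greater than the inserted value down to the next row. The recording tableau Q records, in position (i, j), the step at which that cell was added to P.
  Insert 3 (step 1): P = [3];  Q = [1]
  Insert 1 (step 2): P = [1] / [3];  Q = [1] / [2]
  Insert 4 (step 3): P = [1, 4] / [3];  Q = [1, 3] / [2]
  Insert 5 (step 4): P = [1, 4, 5] / [3];  Q = [1, 3, 4] / [2]
  Insert 6 (step 5): P = [1, 4, 5, 6] / [3];  Q = [1, 3, 4, 5] / [2]
  Insert 2 (step 6): P = [1, 2, 5, 6] / [3, 4];  Q = [1, 3, 4, 5] / [2, 6]
  Insert 7 (step 7): P = [1, 2, 5, 6, 7] / [3, 4];  Q = [1, 3, 4, 5, 7] / [2, 6]
Final shape: (5, 2).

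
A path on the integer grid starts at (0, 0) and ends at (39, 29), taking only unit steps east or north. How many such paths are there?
Number of paths = 13750991318793417920

A monotone lattice path from (0, 0) to (39, 29) consists of 39 east steps and 29 north steps in some order, so it is determined by which 39 of the 68 steps are east. The count is C(68, 39) = 13750991318793417920.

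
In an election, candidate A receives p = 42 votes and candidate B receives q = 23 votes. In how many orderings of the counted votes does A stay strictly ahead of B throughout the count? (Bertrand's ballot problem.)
Strict-lead orderings = 66373979148761760

Total orderings of the 65 votes with 42 for A: C(65, 42) = 227068876035237600. By the Bertrand ballot formula (Cycle Lemma / reflection principle), the number of orderings in which A is strictly ahead of B throughout is (p − q)/(p + q) · C(p + q, p) = (42 − 23)/(42 + 23) · 227068876035237600 = 66373979148761760.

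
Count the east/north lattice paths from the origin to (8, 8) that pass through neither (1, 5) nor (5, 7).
Number of paths = 9342

Inclusion–exclusion. Total paths: C(16, 8) = 12870. Through P₁: C(6, 1)·C(10, 7) = 720. Through P₂: C(12, 5)·C(4, 3) = 3168. Since P₁ is strictly southwest of P₂, a monotone path through both must visit P₁ then P₂; paths through both = C(6, 1)·C(6, 4)·C(4, 3) = 360. Avoid both = 12870 − 720 − 3168 + 360 = 9342.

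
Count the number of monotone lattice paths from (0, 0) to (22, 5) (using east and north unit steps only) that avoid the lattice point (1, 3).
Number of paths = 79718

Total paths from (0, 0) to (22, 5): C(27, 22) = 80730. Paths through (1, 3): (paths (0, 0) → (1, 3)) × (paths (1, 3) → (22, 5)) = C(4, 1) · C(23, 21) = 4 · 253 = 1012. Avoidance count = 80730 − 1012 = 79718.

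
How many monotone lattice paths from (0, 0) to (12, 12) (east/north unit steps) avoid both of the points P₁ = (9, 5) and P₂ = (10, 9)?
Number of paths = 1640236

Inclusion–exclusion. Total paths: C(24, 12) = 2704156. Through P₁: C(14, 9)·C(10, 3) = 240240. Through P₂: C(19, 10)·C(5, 2) = 923780. Since P₁ is strictly southwest of P₂, a monotone path through both must visit P₁ then P₂; paths through both = C(14, 9)·C(5, 1)·C(5, 2) = 100100. Avoid both = 2704156 − 240240 − 923780 + 100100 = 1640236.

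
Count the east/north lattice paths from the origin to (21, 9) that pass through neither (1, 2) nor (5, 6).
Number of paths = 11398872

Inclusion–exclusion. Total paths: C(30, 21) = 14307150. Through P₁: C(3, 1)·C(27, 20) = 2664090. Through P₂: C(11, 5)·C(19, 16) = 447678. Since P₁ is strictly southwest of P₂, a monotone path through both must visit P₁ then P₂; paths through both = C(3, 1)·C(8, 4)·C(19, 16) = 203490. Avoid both = 14307150 − 2664090 − 447678 + 203490 = 11398872.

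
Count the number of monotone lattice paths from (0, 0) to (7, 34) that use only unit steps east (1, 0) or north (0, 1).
Number of paths = 22481940

A monotone lattice path from (0, 0) to (7, 34) consists of 7 east steps and 34 north steps in some order, so it is determined by which 7 of the 41 steps are east. The count is C(41, 7) = 22481940.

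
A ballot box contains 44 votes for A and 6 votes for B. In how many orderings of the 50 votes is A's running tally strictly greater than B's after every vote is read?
Strict-lead orderings = 12076932

Total orderings of the 50 votes with 44 for A: C(50, 44) = 15890700. By the Bertrand ballot formula (Cycle Lemma / reflection principle), the number of orderings in which A is strictly ahead of B throughout is (p − q)/(p + q) · C(p + q, p) = (44 − 6)/(44 + 6) · 15890700 = 12076932.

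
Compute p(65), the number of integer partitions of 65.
p(65) = 2012558

Compute p(n) via the recurrence p(n, m) = p(n, m−1) + p(n−m, m), where p(n, m) counts partitions of n with all parts ≤ m and p(n) = p(n, n). The base cases are p(0, m) = 1 and p(n, 0) = 0 for n > 0. Filling the table yields p(65) = 2012558. (Euler's pentagonal recurrence is an alternative.)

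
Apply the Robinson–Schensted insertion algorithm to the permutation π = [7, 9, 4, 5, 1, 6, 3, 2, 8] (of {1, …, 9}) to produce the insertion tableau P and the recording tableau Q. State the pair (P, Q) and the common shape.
P = [1, 2, 6, 8] / [3, 5] / [4, 9] / [7];  Q = [1, 2, 6, 9] / [3, 4] / [5, 7] / [8];  common shape = (4, 2, 2, 1)

Row-insert the values π_1, π_2, … into P one at a time, bumping the leftmost entry strictly greater than the inserted value down to the next row. The recording tableau Q records, in position (i, j), the step at which that cell was added to P.
  Insert 7 (step 1): P = [7];  Q = [1]
  Insert 9 (step 2): P = [7, 9];  Q = [1, 2]
  Insert 4 (step 3): P = [4, 9] / [7];  Q = [1, 2] / [3]
  Insert 5 (step 4): P = [4, 5] / [7, 9];  Q = [1, 2] / [3, 4]
  Insert 1 (step 5): P = [1, 5] / [4, 9] / [7];  Q = [1, 2] / [3, 4] / [5]
  Insert 6 (step 6): P = [1, 5, 6] / [4, 9] / [7];  Q = [1, 2, 6] / [3, 4] / [5]
  Insert 3 (step 7): P = [1, 3, 6] / [4, 5] / [7, 9];  Q = [1, 2, 6] / [3, 4] / [5, 7]
  Insert 2 (step 8): P = [1, 2, 6] / [3, 5] / [4, 9] / [7];  Q = [1, 2, 6] / [3, 4] / [5, 7] / [8]
  Insert 8 (step 9): P = [1, 2, 6, 8] / [3, 5] / [4, 9] / [7];  Q = [1, 2, 6, 9] / [3, 4] / [5, 7] / [8]
Final shape: (4, 2, 2, 1).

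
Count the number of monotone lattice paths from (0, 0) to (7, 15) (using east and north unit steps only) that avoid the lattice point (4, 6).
Number of paths = 124344

Total paths from (0, 0) to (7, 15): C(22, 7) = 170544. Paths through (4, 6): (paths (0, 0) → (4, 6)) × (paths (4, 6) → (7, 15)) = C(10, 4) · C(12, 3) = 210 · 220 = 46200. Avoidance count = 170544 − 46200 = 124344.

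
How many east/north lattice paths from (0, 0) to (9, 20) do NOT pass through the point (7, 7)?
Number of paths = 9654645

Total paths from (0, 0) to (9, 20): C(29, 9) = 10015005. Paths through (7, 7): (paths (0, 0) → (7, 7)) × (paths (7, 7) → (9, 20)) = C(14, 7) · C(15, 2) = 3432 · 105 = 360360. Avoidance count = 10015005 − 360360 = 9654645.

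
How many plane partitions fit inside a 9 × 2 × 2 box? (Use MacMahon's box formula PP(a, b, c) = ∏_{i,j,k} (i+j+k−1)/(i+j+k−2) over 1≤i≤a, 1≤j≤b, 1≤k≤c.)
PP(9, 2, 2) = 1210

Evaluate the triple product over i = 1..9, j = 1..2, k = 1..2. The factors are (2/1) · (3/2) · (3/2) · (4/3) · (3/2) · (4/3) · (4/3) · (5/4) · … (36 factors total). The numerators and denominators telescope so the product is an integer; carrying out the multiplication exactly gives PP(9, 2, 2) = 1210.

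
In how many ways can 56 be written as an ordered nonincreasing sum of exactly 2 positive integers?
p(56, 2 parts) = 28

Partitions of n into exactly k parts are in bijection with partitions of n − k into at most k parts (subtract 1 from each part). So p(56, exactly 2) = p(54, parts ≤ 2). Computing via the recurrence p(m, j) = p(m, j−1) + p(m−j, j) gives 28.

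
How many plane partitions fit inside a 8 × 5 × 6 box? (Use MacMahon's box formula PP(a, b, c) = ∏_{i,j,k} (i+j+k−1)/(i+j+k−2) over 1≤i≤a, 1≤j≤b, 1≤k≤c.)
PP(8, 5, 6) = 7997986868872

Evaluate the triple product over i = 1..8, j = 1..5, k = 1..6. The factors are (2/1) · (3/2) · (4/3) · (5/4) · (6/5) · (7/6) · (3/2) · (4/3) · … (240 factors total). The numerators and denominators telescope so the product is an integer; carrying out the multiplication exactly gives PP(8, 5, 6) = 7997986868872.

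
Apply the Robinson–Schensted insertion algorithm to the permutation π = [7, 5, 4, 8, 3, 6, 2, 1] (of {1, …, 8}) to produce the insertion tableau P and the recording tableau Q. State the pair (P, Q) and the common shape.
P = [1, 6] / [2, 8] / [3] / [4] / [5] / [7];  Q = [1, 4] / [2, 6] / [3] / [5] / [7] / [8];  common shape = (2, 2, 1, 1, 1, 1)

Row-insert the values π_1, π_2, … into P one at a time, bumping the leftmost entry strictly greater than the inserted value down to the next row. The recording tableau Q records, in position (i, j), the step at which that cell was added to P.
  Insert 7 (step 1): P = [7];  Q = [1]
  Insert 5 (step 2): P = [5] / [7];  Q = [1] / [2]
  Insert 4 (step 3): P = [4] / [5] / [7];  Q = [1] / [2] / [3]
  Insert 8 (step 4): P = [4, 8] / [5] / [7];  Q = [1, 4] / [2] / [3]
  Insert 3 (step 5): P = [3, 8] / [4] / [5] / [7];  Q = [1, 4] / [2] / [3] / [5]
  Insert 6 (step 6): P = [3, 6] / [4, 8] / [5] / [7];  Q = [1, 4] / [2, 6] / [3] / [5]
  Insert 2 (step 7): P = [2, 6] / [3, 8] / [4] / [5] / [7];  Q = [1, 4] / [2, 6] / [3] / [5] / [7]
  Insert 1 (step 8): P = [1, 6] / [2, 8] / [3] / [4] / [5] / [7];  Q = [1, 4] / [2, 6] / [3] / [5] / [7] / [8]
Final shape: (2, 2, 1, 1, 1, 1).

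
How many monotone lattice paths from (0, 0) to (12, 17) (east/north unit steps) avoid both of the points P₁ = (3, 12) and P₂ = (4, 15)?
Number of paths = 50892505

Inclusion–exclusion. Total paths: C(29, 12) = 51895935. Through P₁: C(15, 3)·C(14, 9) = 910910. Through P₂: C(19, 4)·C(10, 8) = 174420. Since P₁ is strictly southwest of P₂, a monotone path through both must visit P₁ then P₂; paths through both = C(15, 3)·C(4, 1)·C(10, 8) = 81900. Avoid both = 51895935 − 910910 − 174420 + 81900 = 50892505.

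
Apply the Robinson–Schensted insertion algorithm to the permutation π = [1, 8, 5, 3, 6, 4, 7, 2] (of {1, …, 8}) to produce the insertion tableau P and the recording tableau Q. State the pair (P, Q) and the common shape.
P = [1, 2, 4, 7] / [3, 6] / [5] / [8];  Q = [1, 2, 5, 7] / [3, 6] / [4] / [8];  common shape = (4, 2, 1, 1)

Row-insert the values π_1, π_2, … into P one at a time, bumping the leftmost entry strictly greater than the inserted value down to the next row. The recording tableau Q records, in position (i, j), the step at which that cell was added to P.
  Insert 1 (step 1): P = [1];  Q = [1]
  Insert 8 (step 2): P = [1, 8];  Q = [1, 2]
  Insert 5 (step 3): P = [1, 5] / [8];  Q = [1, 2] / [3]
  Insert 3 (step 4): P = [1, 3] / [5] / [8];  Q = [1, 2] / [3] / [4]
  Insert 6 (step 5): P = [1, 3, 6] / [5] / [8];  Q = [1, 2, 5] / [3] / [4]
  Insert 4 (step 6): P = [1, 3, 4] / [5, 6] / [8];  Q = [1, 2, 5] / [3, 6] / [4]
  Insert 7 (step 7): P = [1, 3, 4, 7] / [5, 6] / [8];  Q = [1, 2, 5, 7] / [3, 6] / [4]
  Insert 2 (step 8): P = [1, 2, 4, 7] / [3, 6] / [5] / [8];  Q = [1, 2, 5, 7] / [3, 6] / [4] / [8]
Final shape: (4, 2, 1, 1).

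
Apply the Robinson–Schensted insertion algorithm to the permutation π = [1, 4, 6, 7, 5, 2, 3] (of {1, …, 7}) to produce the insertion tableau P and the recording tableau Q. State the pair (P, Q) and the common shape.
P = [1, 2, 3, 7] / [4, 5] / [6];  Q = [1, 2, 3, 4] / [5, 7] / [6];  common shape = (4, 2, 1)

Row-insert the values π_1, π_2, … into P one at a time, bumping the leftmost entry strictly greater than the inserted value down to the next row. The recording tableau Q records, in position (i, j), the step at which that cell was added to P.
  Insert 1 (step 1): P = [1];  Q = [1]
  Insert 4 (step 2): P = [1, 4];  Q = [1, 2]
  Insert 6 (step 3): P = [1, 4, 6];  Q = [1, 2, 3]
  Insert 7 (step 4): P = [1, 4, 6, 7];  Q = [1, 2, 3, 4]
  Insert 5 (step 5): P = [1, 4, 5, 7] / [6];  Q = [1, 2, 3, 4] / [5]
  Insert 2 (step 6): P = [1, 2, 5, 7] / [4] / [6];  Q = [1, 2, 3, 4] / [5] / [6]
  Insert 3 (step 7): P = [1, 2, 3, 7] / [4, 5] / [6];  Q = [1, 2, 3, 4] / [5, 7] / [6]
Final shape: (4, 2, 1).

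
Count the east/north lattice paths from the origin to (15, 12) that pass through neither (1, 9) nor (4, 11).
Number of paths = 17361880

Inclusion–exclusion. Total paths: C(27, 15) = 17383860. Through P₁: C(10, 1)·C(17, 14) = 6800. Through P₂: C(15, 4)·C(12, 11) = 16380. Since P₁ is strictly southwest of P₂, a monotone path through both must visit P₁ then P₂; paths through both = C(10, 1)·C(5, 3)·C(12, 11) = 1200. Avoid both = 17383860 − 6800 − 16380 + 1200 = 17361880.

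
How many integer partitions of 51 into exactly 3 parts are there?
p(51, 3 parts) = 217

Partitions of n into exactly k parts are in bijection with partitions of n − k into at most k parts (subtract 1 from each part). So p(51, exactly 3) = p(48, parts ≤ 3). Computing via the recurrence p(m, j) = p(m, j−1) + p(m−j, j) gives 217.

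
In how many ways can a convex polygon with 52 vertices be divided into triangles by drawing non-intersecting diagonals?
C_50 = 1978261657756160653623774456

These polygon triangulations are counted by the Catalan number C_n = (1/(n + 1)) · C(2n, n). For n = 50: C_50 = (1/51) · C(100, 50) = 100891344545564193334812497256/51 = 1978261657756160653623774456.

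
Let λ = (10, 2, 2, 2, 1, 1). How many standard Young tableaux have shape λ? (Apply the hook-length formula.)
# SYT of shape (10, 2, 2, 2, 1, 1) = 612612

Hook-length formula: f^λ = n! / Π hook(c), product over all cells c of the Young diagram. For λ = (10, 2, 2, 2, 1, 1), n = 18 boxes. Hook lengths by row (left-to-right, top-to-bottom): [15, 12, 8, 7, 6, 5, 4, 3, 2, 1]; [6, 3]; [5, 2]; [4, 1]; [2]; [1]. Product of hooks = 10450944000. So f^λ = 18! / 10450944000 = 6402373705728000 / 10450944000 = 612612.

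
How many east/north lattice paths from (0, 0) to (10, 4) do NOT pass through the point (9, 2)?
Number of paths = 836

Total paths from (0, 0) to (10, 4): C(14, 10) = 1001. Paths through (9, 2): (paths (0, 0) → (9, 2)) × (paths (9, 2) → (10, 4)) = C(11, 9) · C(3, 1) = 55 · 3 = 165. Avoidance count = 1001 − 165 = 836.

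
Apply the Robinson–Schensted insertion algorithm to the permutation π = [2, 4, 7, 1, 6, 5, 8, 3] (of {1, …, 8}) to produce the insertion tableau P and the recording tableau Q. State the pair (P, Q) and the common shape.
P = [1, 3, 5, 8] / [2, 4] / [6] / [7];  Q = [1, 2, 3, 7] / [4, 5] / [6] / [8];  common shape = (4, 2, 1, 1)

Row-insert the values π_1, π_2, … into P one at a time, bumping the leftmost entry strictly greater than the inserted value down to the next row. The recording tableau Q records, in position (i, j), the step at which that cell was added to P.
  Insert 2 (step 1): P = [2];  Q = [1]
  Insert 4 (step 2): P = [2, 4];  Q = [1, 2]
  Insert 7 (step 3): P = [2, 4, 7];  Q = [1, 2, 3]
  Insert 1 (step 4): P = [1, 4, 7] / [2];  Q = [1, 2, 3] / [4]
  Insert 6 (step 5): P = [1, 4, 6] / [2, 7];  Q = [1, 2, 3] / [4, 5]
  Insert 5 (step 6): P = [1, 4, 5] / [2, 6] / [7];  Q = [1, 2, 3] / [4, 5] / [6]
  Insert 8 (step 7): P = [1, 4, 5, 8] / [2, 6] / [7];  Q = [1, 2, 3, 7] / [4, 5] / [6]
  Insert 3 (step 8): P = [1, 3, 5, 8] / [2, 4] / [6] / [7];  Q = [1, 2, 3, 7] / [4, 5] / [6] / [8]
Final shape: (4, 2, 1, 1).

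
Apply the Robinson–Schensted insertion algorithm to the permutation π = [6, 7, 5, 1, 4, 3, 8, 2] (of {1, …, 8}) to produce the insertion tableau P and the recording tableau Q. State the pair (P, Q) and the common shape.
P = [1, 2, 8] / [3, 7] / [4] / [5] / [6];  Q = [1, 2, 7] / [3, 5] / [4] / [6] / [8];  common shape = (3, 2, 1, 1, 1)

Row-insert the values π_1, π_2, … into P one at a time, bumping the leftmost entry strictly greater than the inserted value down to the next row. The recording tableau Q records, in position (i, j), the step at which that cell was added to P.
  Insert 6 (step 1): P = [6];  Q = [1]
  Insert 7 (step 2): P = [6, 7];  Q = [1, 2]
  Insert 5 (step 3): P = [5, 7] / [6];  Q = [1, 2] / [3]
  Insert 1 (step 4): P = [1, 7] / [5] / [6];  Q = [1, 2] / [3] / [4]
  Insert 4 (step 5): P = [1, 4] / [5, 7] / [6];  Q = [1, 2] / [3, 5] / [4]
  Insert 3 (step 6): P = [1, 3] / [4, 7] / [5] / [6];  Q = [1, 2] / [3, 5] / [4] / [6]
  Insert 8 (step 7): P = [1, 3, 8] / [4, 7] / [5] / [6];  Q = [1, 2, 7] / [3, 5] / [4] / [6]
  Insert 2 (step 8): P = [1, 2, 8] / [3, 7] / [4] / [5] / [6];  Q = [1, 2, 7] / [3, 5] / [4] / [6] / [8]
Final shape: (3, 2, 1, 1, 1).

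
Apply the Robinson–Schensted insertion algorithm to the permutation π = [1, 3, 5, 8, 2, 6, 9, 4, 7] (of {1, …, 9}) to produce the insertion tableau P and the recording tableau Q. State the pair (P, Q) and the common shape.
P = [1, 2, 4, 6, 7] / [3, 5, 9] / [8];  Q = [1, 2, 3, 4, 7] / [5, 6, 9] / [8];  common shape = (5, 3, 1)

Row-insert the values π_1, π_2, … into P one at a time, bumping the leftmost entry strictly greater than the inserted value down to the next row. The recording tableau Q records, in position (i, j), the step at which that cell was added to P.
  Insert 1 (step 1): P = [1];  Q = [1]
  Insert 3 (step 2): P = [1, 3];  Q = [1, 2]
  Insert 5 (step 3): P = [1, 3, 5];  Q = [1, 2, 3]
  Insert 8 (step 4): P = [1, 3, 5, 8];  Q = [1, 2, 3, 4]
  Insert 2 (step 5): P = [1, 2, 5, 8] / [3];  Q = [1, 2, 3, 4] / [5]
  Insert 6 (step 6): P = [1, 2, 5, 6] / [3, 8];  Q = [1, 2, 3, 4] / [5, 6]
  Insert 9 (step 7): P = [1, 2, 5, 6, 9] / [3, 8];  Q = [1, 2, 3, 4, 7] / [5, 6]
  Insert 4 (step 8): P = [1, 2, 4, 6, 9] / [3, 5] / [8];  Q = [1, 2, 3, 4, 7] / [5, 6] / [8]
  Insert 7 (step 9): P = [1, 2, 4, 6, 7] / [3, 5, 9] / [8];  Q = [1, 2, 3, 4, 7] / [5, 6, 9] / [8]
Final shape: (5, 3, 1).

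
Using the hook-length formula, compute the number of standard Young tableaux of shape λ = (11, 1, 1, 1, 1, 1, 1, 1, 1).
# SYT of shape (11, 1, 1, 1, 1, 1, 1, 1, 1) = 43758

Hook-length formula: f^λ = n! / Π hook(c), product over all cells c of the Young diagram. For λ = (11, 1, 1, 1, 1, 1, 1, 1, 1), n = 19 boxes. Hook lengths by row (left-to-right, top-to-bottom): [19, 10, 9, 8, 7, 6, 5, 4, 3, 2, 1]; [8]; [7]; [6]; [5]; [4]; [3]; [2]; [1]. Product of hooks = 2779951104000. So f^λ = 19! / 2779951104000 = 121645100408832000 / 2779951104000 = 43758.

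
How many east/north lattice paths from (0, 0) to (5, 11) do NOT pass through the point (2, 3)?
Number of paths = 2718

Total paths from (0, 0) to (5, 11): C(16, 5) = 4368. Paths through (2, 3): (paths (0, 0) → (2, 3)) × (paths (2, 3) → (5, 11)) = C(5, 2) · C(11, 3) = 10 · 165 = 1650. Avoidance count = 4368 − 1650 = 2718.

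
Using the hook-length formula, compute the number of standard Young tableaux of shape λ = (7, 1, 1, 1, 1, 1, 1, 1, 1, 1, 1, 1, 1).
# SYT of shape (7, 1, 1, 1, 1, 1, 1, 1, 1, 1, 1, 1, 1) = 18564

Hook-length formula: f^λ = n! / Π hook(c), product over all cells c of the Young diagram. For λ = (7, 1, 1, 1, 1, 1, 1, 1, 1, 1, 1, 1, 1), n = 19 boxes. Hook lengths by row (left-to-right, top-to-bottom): [19, 6, 5, 4, 3, 2, 1]; [12]; [11]; [10]; [9]; [8]; [7]; [6]; [5]; [4]; [3]; [2]; [1]. Product of hooks = 6552741888000. So f^λ = 19! / 6552741888000 = 121645100408832000 / 6552741888000 = 18564.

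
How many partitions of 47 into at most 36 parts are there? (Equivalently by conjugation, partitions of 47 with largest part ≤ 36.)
p(47, parts ≤ 36) = 124615

Use the recurrence p(n, m) = p(n, m−1) + p(n−m, m): either the largest part is < m (count p(n, m−1)) or the largest part is exactly m (remove one copy of m, count p(n−m, m)). With p(0, ·) = 1 this gives p(47, parts ≤ 36) = 124615. (By conjugating Young diagrams, this also counts partitions of 47 into at most 36 parts.)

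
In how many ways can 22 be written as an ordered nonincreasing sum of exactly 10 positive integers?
p(22, 10 parts) = 75

Partitions of n into exactly k parts are in bijection with partitions of n − k into at most k parts (subtract 1 from each part). So p(22, exactly 10) = p(12, parts ≤ 10). Computing via the recurrence p(m, j) = p(m, j−1) + p(m−j, j) gives 75.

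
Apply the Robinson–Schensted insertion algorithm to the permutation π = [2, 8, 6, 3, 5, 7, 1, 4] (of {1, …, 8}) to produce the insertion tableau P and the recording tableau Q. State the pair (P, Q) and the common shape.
P = [1, 3, 4, 7] / [2, 5] / [6] / [8];  Q = [1, 2, 5, 6] / [3, 8] / [4] / [7];  common shape = (4, 2, 1, 1)

Row-insert the values π_1, π_2, … into P one at a time, bumping the leftmost entry strictly greater than the inserted value down to the next row. The recording tableau Q records, in position (i, j), the step at which that cell was added to P.
  Insert 2 (step 1): P = [2];  Q = [1]
  Insert 8 (step 2): P = [2, 8];  Q = [1, 2]
  Insert 6 (step 3): P = [2, 6] / [8];  Q = [1, 2] / [3]
  Insert 3 (step 4): P = [2, 3] / [6] / [8];  Q = [1, 2] / [3] / [4]
  Insert 5 (step 5): P = [2, 3, 5] / [6] / [8];  Q = [1, 2, 5] / [3] / [4]
  Insert 7 (step 6): P = [2, 3, 5, 7] / [6] / [8];  Q = [1, 2, 5, 6] / [3] / [4]
  Insert 1 (step 7): P = [1, 3, 5, 7] / [2] / [6] / [8];  Q = [1, 2, 5, 6] / [3] / [4] / [7]
  Insert 4 (step 8): P = [1, 3, 4, 7] / [2, 5] / [6] / [8];  Q = [1, 2, 5, 6] / [3, 8] / [4] / [7]
Final shape: (4, 2, 1, 1).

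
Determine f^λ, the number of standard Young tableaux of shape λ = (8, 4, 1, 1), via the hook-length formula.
# SYT of shape (8, 4, 1, 1) = 13650

Hook-length formula: f^λ = n! / Π hook(c), product over all cells c of the Young diagram. For λ = (8, 4, 1, 1), n = 14 boxes. Hook lengths by row (left-to-right, top-to-bottom): [11, 8, 7, 6, 4, 3, 2, 1]; [6, 3, 2, 1]; [2]; [1]. Product of hooks = 6386688. So f^λ = 14! / 6386688 = 87178291200 / 6386688 = 13650.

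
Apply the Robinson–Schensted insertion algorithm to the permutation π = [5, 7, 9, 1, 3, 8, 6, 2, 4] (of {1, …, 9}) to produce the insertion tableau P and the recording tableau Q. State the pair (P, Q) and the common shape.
P = [1, 2, 4] / [3, 6, 8] / [5, 7] / [9];  Q = [1, 2, 3] / [4, 5, 6] / [7, 9] / [8];  common shape = (3, 3, 2, 1)

Row-insert the values π_1, π_2, … into P one at a time, bumping the leftmost entry strictly greater than the inserted value down to the next row. The recording tableau Q records, in position (i, j), the step at which that cell was added to P.
  Insert 5 (step 1): P = [5];  Q = [1]
  Insert 7 (step 2): P = [5, 7];  Q = [1, 2]
  Insert 9 (step 3): P = [5, 7, 9];  Q = [1, 2, 3]
  Insert 1 (step 4): P = [1, 7, 9] / [5];  Q = [1, 2, 3] / [4]
  Insert 3 (step 5): P = [1, 3, 9] / [5, 7];  Q = [1, 2, 3] / [4, 5]
  Insert 8 (step 6): P = [1, 3, 8] / [5, 7, 9];  Q = [1, 2, 3] / [4, 5, 6]
  Insert 6 (step 7): P = [1, 3, 6] / [5, 7, 8] / [9];  Q = [1, 2, 3] / [4, 5, 6] / [7]
  Insert 2 (step 8): P = [1, 2, 6] / [3, 7, 8] / [5] / [9];  Q = [1, 2, 3] / [4, 5, 6] / [7] / [8]
  Insert 4 (step 9): P = [1, 2, 4] / [3, 6, 8] / [5, 7] / [9];  Q = [1, 2, 3] / [4, 5, 6] / [7, 9] / [8]
Final shape: (3, 3, 2, 1).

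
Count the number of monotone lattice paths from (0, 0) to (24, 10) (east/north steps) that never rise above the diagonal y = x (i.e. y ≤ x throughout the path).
Number of paths = 78676884

By the reflection principle (André's argument), the number of monotone paths to (24, 10) with n ≤ m that never go above y = x is C(34, 24) − C(34, 25) = 131128140 − 52451256 = 78676884.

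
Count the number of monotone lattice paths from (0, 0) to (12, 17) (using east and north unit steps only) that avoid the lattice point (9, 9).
Number of paths = 43873635

Total paths from (0, 0) to (12, 17): C(29, 12) = 51895935. Paths through (9, 9): (paths (0, 0) → (9, 9)) × (paths (9, 9) → (12, 17)) = C(18, 9) · C(11, 3) = 48620 · 165 = 8022300. Avoidance count = 51895935 − 8022300 = 43873635.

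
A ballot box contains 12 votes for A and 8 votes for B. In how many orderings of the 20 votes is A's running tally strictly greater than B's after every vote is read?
Strict-lead orderings = 25194

Total orderings of the 20 votes with 12 for A: C(20, 12) = 125970. By the Bertrand ballot formula (Cycle Lemma / reflection principle), the number of orderings in which A is strictly ahead of B throughout is (p − q)/(p + q) · C(p + q, p) = (12 − 8)/(12 + 8) · 125970 = 25194.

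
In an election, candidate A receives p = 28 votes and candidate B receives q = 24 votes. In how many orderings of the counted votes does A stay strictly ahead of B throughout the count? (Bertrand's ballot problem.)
Strict-lead orderings = 32798844771700

Total orderings of the 52 votes with 28 for A: C(52, 28) = 426384982032100. By the Bertrand ballot formula (Cycle Lemma / reflection principle), the number of orderings in which A is strictly ahead of B throughout is (p − q)/(p + q) · C(p + q, p) = (28 − 24)/(28 + 24) · 426384982032100 = 32798844771700.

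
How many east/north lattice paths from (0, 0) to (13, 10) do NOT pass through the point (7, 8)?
Number of paths = 963886

Total paths from (0, 0) to (13, 10): C(23, 13) = 1144066. Paths through (7, 8): (paths (0, 0) → (7, 8)) × (paths (7, 8) → (13, 10)) = C(15, 7) · C(8, 6) = 6435 · 28 = 180180. Avoidance count = 1144066 − 180180 = 963886.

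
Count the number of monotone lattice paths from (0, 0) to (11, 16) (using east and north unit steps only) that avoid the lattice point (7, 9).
Number of paths = 9262695

Total paths from (0, 0) to (11, 16): C(27, 11) = 13037895. Paths through (7, 9): (paths (0, 0) → (7, 9)) × (paths (7, 9) → (11, 16)) = C(16, 7) · C(11, 4) = 11440 · 330 = 3775200. Avoidance count = 13037895 − 3775200 = 9262695.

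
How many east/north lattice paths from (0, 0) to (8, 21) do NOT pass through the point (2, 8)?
Number of paths = 3071205

Total paths from (0, 0) to (8, 21): C(29, 8) = 4292145. Paths through (2, 8): (paths (0, 0) → (2, 8)) × (paths (2, 8) → (8, 21)) = C(10, 2) · C(19, 6) = 45 · 27132 = 1220940. Avoidance count = 4292145 − 1220940 = 3071205.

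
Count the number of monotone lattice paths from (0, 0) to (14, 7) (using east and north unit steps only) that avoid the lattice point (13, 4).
Number of paths = 106760

Total paths from (0, 0) to (14, 7): C(21, 14) = 116280. Paths through (13, 4): (paths (0, 0) → (13, 4)) × (paths (13, 4) → (14, 7)) = C(17, 13) · C(4, 1) = 2380 · 4 = 9520. Avoidance count = 116280 − 9520 = 106760.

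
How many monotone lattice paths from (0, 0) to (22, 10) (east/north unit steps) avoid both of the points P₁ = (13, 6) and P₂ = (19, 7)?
Number of paths = 35755340

Inclusion–exclusion. Total paths: C(32, 22) = 64512240. Through P₁: C(19, 13)·C(13, 9) = 19399380. Through P₂: C(26, 19)·C(6, 3) = 13156000. Since P₁ is strictly southwest of P₂, a monotone path through both must visit P₁ then P₂; paths through both = C(19, 13)·C(7, 6)·C(6, 3) = 3798480. Avoid both = 64512240 − 19399380 − 13156000 + 3798480 = 35755340.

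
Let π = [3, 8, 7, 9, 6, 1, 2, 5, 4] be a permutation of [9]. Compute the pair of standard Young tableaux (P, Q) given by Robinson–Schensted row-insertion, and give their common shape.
P = [1, 2, 4] / [3, 5, 9] / [6] / [7] / [8];  Q = [1, 2, 4] / [3, 7, 8] / [5] / [6] / [9];  common shape = (3, 3, 1, 1, 1)

Row-insert the values π_1, π_2, … into P one at a time, bumping the leftmost entry strictly greater than the inserted value down to the next row. The recording tableau Q records, in position (i, j), the step at which that cell was added to P.
  Insert 3 (step 1): P = [3];  Q = [1]
  Insert 8 (step 2): P = [3, 8];  Q = [1, 2]
  Insert 7 (step 3): P = [3, 7] / [8];  Q = [1, 2] / [3]
  Insert 9 (step 4): P = [3, 7, 9] / [8];  Q = [1, 2, 4] / [3]
  Insert 6 (step 5): P = [3, 6, 9] / [7] / [8];  Q = [1, 2, 4] / [3] / [5]
  Insert 1 (step 6): P = [1, 6, 9] / [3] / [7] / [8];  Q = [1, 2, 4] / [3] / [5] / [6]
  Insert 2 (step 7): P = [1, 2, 9] / [3, 6] / [7] / [8];  Q = [1, 2, 4] / [3, 7] / [5] / [6]
  Insert 5 (step 8): P = [1, 2, 5] / [3, 6, 9] / [7] / [8];  Q = [1, 2, 4] / [3, 7, 8] / [5] / [6]
  Insert 4 (step 9): P = [1, 2, 4] / [3, 5, 9] / [6] / [7] / [8];  Q = [1, 2, 4] / [3, 7, 8] / [5] / [6] / [9]
Final shape: (3, 3, 1, 1, 1).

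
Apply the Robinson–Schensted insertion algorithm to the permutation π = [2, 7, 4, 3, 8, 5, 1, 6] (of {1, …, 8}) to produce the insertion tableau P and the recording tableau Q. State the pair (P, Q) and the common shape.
P = [1, 3, 5, 6] / [2, 8] / [4] / [7];  Q = [1, 2, 5, 8] / [3, 6] / [4] / [7];  common shape = (4, 2, 1, 1)

Row-insert the values π_1, π_2, … into P one at a time, bumping the leftmost entry strictly greater than the inserted value down to the next row. The recording tableau Q records, in position (i, j), the step at which that cell was added to P.
  Insert 2 (step 1): P = [2];  Q = [1]
  Insert 7 (step 2): P = [2, 7];  Q = [1, 2]
  Insert 4 (step 3): P = [2, 4] / [7];  Q = [1, 2] / [3]
  Insert 3 (step 4): P = [2, 3] / [4] / [7];  Q = [1, 2] / [3] / [4]
  Insert 8 (step 5): P = [2, 3, 8] / [4] / [7];  Q = [1, 2, 5] / [3] / [4]
  Insert 5 (step 6): P = [2, 3, 5] / [4, 8] / [7];  Q = [1, 2, 5] / [3, 6] / [4]
  Insert 1 (step 7): P = [1, 3, 5] / [2, 8] / [4] / [7];  Q = [1, 2, 5] / [3, 6] / [4] / [7]
  Insert 6 (step 8): P = [1, 3, 5, 6] / [2, 8] / [4] / [7];  Q = [1, 2, 5, 8] / [3, 6] / [4] / [7]
Final shape: (4, 2, 1, 1).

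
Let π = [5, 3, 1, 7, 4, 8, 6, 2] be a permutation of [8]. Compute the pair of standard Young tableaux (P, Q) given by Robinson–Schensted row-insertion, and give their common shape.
P = [1, 2, 6] / [3, 4, 8] / [5, 7];  Q = [1, 4, 6] / [2, 5, 7] / [3, 8];  common shape = (3, 3, 2)

Row-insert the values π_1, π_2, … into P one at a time, bumping the leftmost entry strictly greater than the inserted value down to the next row. The recording tableau Q records, in position (i, j), the step at which that cell was added to P.
  Insert 5 (step 1): P = [5];  Q = [1]
  Insert 3 (step 2): P = [3] / [5];  Q = [1] / [2]
  Insert 1 (step 3): P = [1] / [3] / [5];  Q = [1] / [2] / [3]
  Insert 7 (step 4): P = [1, 7] / [3] / [5];  Q = [1, 4] / [2] / [3]
  Insert 4 (step 5): P = [1, 4] / [3, 7] / [5];  Q = [1, 4] / [2, 5] / [3]
  Insert 8 (step 6): P = [1, 4, 8] / [3, 7] / [5];  Q = [1, 4, 6] / [2, 5] / [3]
  Insert 6 (step 7): P = [1, 4, 6] / [3, 7, 8] / [5];  Q = [1, 4, 6] / [2, 5, 7] / [3]
  Insert 2 (step 8): P = [1, 2, 6] / [3, 4, 8] / [5, 7];  Q = [1, 4, 6] / [2, 5, 7] / [3, 8]
Final shape: (3, 3, 2).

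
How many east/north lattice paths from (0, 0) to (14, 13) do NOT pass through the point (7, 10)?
Number of paths = 17724540

Total paths from (0, 0) to (14, 13): C(27, 14) = 20058300. Paths through (7, 10): (paths (0, 0) → (7, 10)) × (paths (7, 10) → (14, 13)) = C(17, 7) · C(10, 7) = 19448 · 120 = 2333760. Avoidance count = 20058300 − 2333760 = 17724540.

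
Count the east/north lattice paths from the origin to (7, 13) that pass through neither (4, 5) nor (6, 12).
Number of paths = 28674

Inclusion–exclusion. Total paths: C(20, 7) = 77520. Through P₁: C(9, 4)·C(11, 3) = 20790. Through P₂: C(18, 6)·C(2, 1) = 37128. Since P₁ is strictly southwest of P₂, a monotone path through both must visit P₁ then P₂; paths through both = C(9, 4)·C(9, 2)·C(2, 1) = 9072. Avoid both = 77520 − 20790 − 37128 + 9072 = 28674.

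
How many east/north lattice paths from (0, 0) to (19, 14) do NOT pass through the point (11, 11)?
Number of paths = 702412920

Total paths from (0, 0) to (19, 14): C(33, 19) = 818809200. Paths through (11, 11): (paths (0, 0) → (11, 11)) × (paths (11, 11) → (19, 14)) = C(22, 11) · C(11, 8) = 705432 · 165 = 116396280. Avoidance count = 818809200 − 116396280 = 702412920.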